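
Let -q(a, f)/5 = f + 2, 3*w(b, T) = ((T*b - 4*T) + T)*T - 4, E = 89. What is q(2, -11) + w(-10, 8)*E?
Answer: -74269/3 ≈ -24756.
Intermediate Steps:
w(b, T) = -4/3 + T*(-3*T + T*b)/3 (w(b, T) = (((T*b - 4*T) + T)*T - 4)/3 = (((-4*T + T*b) + T)*T - 4)/3 = ((-3*T + T*b)*T - 4)/3 = (T*(-3*T + T*b) - 4)/3 = (-4 + T*(-3*T + T*b))/3 = -4/3 + T*(-3*T + T*b)/3)
q(a, f) = -10 - 5*f (q(a, f) = -5*(f + 2) = -5*(2 + f) = -10 - 5*f)
q(2, -11) + w(-10, 8)*E = (-10 - 5*(-11)) + (-4/3 - 1*8² + (⅓)*(-10)*8²)*89 = (-10 + 55) + (-4/3 - 1*64 + (⅓)*(-10)*64)*89 = 45 + (-4/3 - 64 - 640/3)*89 = 45 - 836/3*89 = 45 - 74404/3 = -74269/3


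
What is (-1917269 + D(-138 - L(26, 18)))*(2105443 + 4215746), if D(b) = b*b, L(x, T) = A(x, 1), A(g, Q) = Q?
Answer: -11997288020172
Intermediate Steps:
L(x, T) = 1
D(b) = b²
(-1917269 + D(-138 - L(26, 18)))*(2105443 + 4215746) = (-1917269 + (-138 - 1*1)²)*(2105443 + 4215746) = (-1917269 + (-138 - 1)²)*6321189 = (-1917269 + (-139)²)*6321189 = (-1917269 + 19321)*6321189 = -1897948*6321189 = -11997288020172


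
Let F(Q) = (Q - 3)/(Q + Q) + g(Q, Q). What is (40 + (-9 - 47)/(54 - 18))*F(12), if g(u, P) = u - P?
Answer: 173/12 ≈ 14.417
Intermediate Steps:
F(Q) = (-3 + Q)/(2*Q) (F(Q) = (Q - 3)/(Q + Q) + (Q - Q) = (-3 + Q)/((2*Q)) + 0 = (-3 + Q)*(1/(2*Q)) + 0 = (-3 + Q)/(2*Q) + 0 = (-3 + Q)/(2*Q))
(40 + (-9 - 47)/(54 - 18))*F(12) = (40 + (-9 - 47)/(54 - 18))*((½)*(-3 + 12)/12) = (40 - 56/36)*((½)*(1/12)*9) = (40 - 56*1/36)*(3/8) = (40 - 14/9)*(3/8) = (346/9)*(3/8) = 173/12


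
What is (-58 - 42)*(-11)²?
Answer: -12100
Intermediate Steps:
(-58 - 42)*(-11)² = -100*121 = -12100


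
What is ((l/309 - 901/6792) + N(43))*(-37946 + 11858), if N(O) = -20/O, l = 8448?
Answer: -874434592289/1253407 ≈ -6.9765e+5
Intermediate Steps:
((l/309 - 901/6792) + N(43))*(-37946 + 11858) = ((8448/309 - 901/6792) - 20/43)*(-37946 + 11858) = ((8448*(1/309) - 901*1/6792) - 20*1/43)*(-26088) = ((2816/103 - 901/6792) - 20/43)*(-26088) = (19033469/699576 - 20/43)*(-26088) = (804447647/30081768)*(-26088) = -874434592289/1253407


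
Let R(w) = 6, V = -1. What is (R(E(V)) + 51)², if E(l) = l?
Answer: 3249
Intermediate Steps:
(R(E(V)) + 51)² = (6 + 51)² = 57² = 3249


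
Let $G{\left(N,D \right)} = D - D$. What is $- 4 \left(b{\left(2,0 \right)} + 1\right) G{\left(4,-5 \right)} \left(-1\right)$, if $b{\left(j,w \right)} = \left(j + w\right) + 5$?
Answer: $0$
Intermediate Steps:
$G{\left(N,D \right)} = 0$
$b{\left(j,w \right)} = 5 + j + w$
$- 4 \left(b{\left(2,0 \right)} + 1\right) G{\left(4,-5 \right)} \left(-1\right) = - 4 \left(\left(5 + 2 + 0\right) + 1\right) 0 \left(-1\right) = - 4 \left(7 + 1\right) 0 \left(-1\right) = \left(-4\right) 8 \cdot 0 \left(-1\right) = \left(-32\right) 0 \left(-1\right) = 0 \left(-1\right) = 0$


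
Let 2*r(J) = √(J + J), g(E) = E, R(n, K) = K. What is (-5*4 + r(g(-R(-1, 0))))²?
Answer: 400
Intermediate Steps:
r(J) = √2*√J/2 (r(J) = √(J + J)/2 = √(2*J)/2 = (√2*√J)/2 = √2*√J/2)
(-5*4 + r(g(-R(-1, 0))))² = (-5*4 + √2*√(-1*0)/2)² = (-20 + √2*√0/2)² = (-20 + (½)*√2*0)² = (-20 + 0)² = (-20)² = 400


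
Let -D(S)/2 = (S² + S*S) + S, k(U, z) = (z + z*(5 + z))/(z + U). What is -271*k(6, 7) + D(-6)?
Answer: -2029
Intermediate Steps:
k(U, z) = (z + z*(5 + z))/(U + z)
D(S) = -4*S² - 2*S (D(S) = -2*((S² + S*S) + S) = -2*((S² + S²) + S) = -2*(2*S² + S) = -2*(S + 2*S²) = -4*S² - 2*S)
-271*k(6, 7) + D(-6) = -1897*(6 + 7)/(6 + 7) - 2*(-6)*(1 + 2*(-6)) = -1897*13/13 - 2*(-6)*(1 - 12) = -1897*13/13 - 2*(-6)*(-11) = -271*7 - 132 = -1897 - 132 = -2029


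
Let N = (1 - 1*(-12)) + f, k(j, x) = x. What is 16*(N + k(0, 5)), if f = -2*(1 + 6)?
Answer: 64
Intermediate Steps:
f = -14 (f = -2*7 = -14)
N = -1 (N = (1 - 1*(-12)) - 14 = (1 + 12) - 14 = 13 - 14 = -1)
16*(N + k(0, 5)) = 16*(-1 + 5) = 16*4 = 64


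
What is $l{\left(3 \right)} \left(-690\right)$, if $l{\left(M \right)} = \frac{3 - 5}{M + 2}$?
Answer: $276$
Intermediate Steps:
$l{\left(M \right)} = - \frac{2}{2 + M}$
$l{\left(3 \right)} \left(-690\right) = - \frac{2}{2 + 3} \left(-690\right) = - \frac{2}{5} \left(-690\right) = \left(-2\right) \frac{1}{5} \left(-690\right) = \left(- \frac{2}{5}\right) \left(-690\right) = 276$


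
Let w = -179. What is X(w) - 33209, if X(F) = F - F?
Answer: -33209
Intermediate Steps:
X(F) = 0
X(w) - 33209 = 0 - 33209 = -33209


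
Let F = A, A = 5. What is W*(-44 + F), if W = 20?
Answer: -780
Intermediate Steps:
F = 5
W*(-44 + F) = 20*(-44 + 5) = 20*(-39) = -780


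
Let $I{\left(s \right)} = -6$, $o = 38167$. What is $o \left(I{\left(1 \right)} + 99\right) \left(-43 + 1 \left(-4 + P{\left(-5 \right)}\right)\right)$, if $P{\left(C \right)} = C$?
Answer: $-184575612$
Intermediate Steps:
$o \left(I{\left(1 \right)} + 99\right) \left(-43 + 1 \left(-4 + P{\left(-5 \right)}\right)\right) = 38167 \left(-6 + 99\right) \left(-43 + 1 \left(-4 - 5\right)\right) = 38167 \cdot 93 \left(-43 + 1 \left(-9\right)\right) = 38167 \cdot 93 \left(-43 - 9\right) = 38167 \cdot 93 \left(-52\right) = 38167 \left(-4836\right) = -184575612$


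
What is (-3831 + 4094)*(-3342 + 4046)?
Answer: 185152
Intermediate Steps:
(-3831 + 4094)*(-3342 + 4046) = 263*704 = 185152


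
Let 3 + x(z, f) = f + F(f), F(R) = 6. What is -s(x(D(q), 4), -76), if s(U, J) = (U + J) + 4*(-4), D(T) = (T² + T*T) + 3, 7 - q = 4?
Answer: 85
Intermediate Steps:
q = 3 (q = 7 - 1*4 = 7 - 4 = 3)
D(T) = 3 + 2*T² (D(T) = (T² + T²) + 3 = 2*T² + 3 = 3 + 2*T²)
x(z, f) = 3 + f (x(z, f) = -3 + (f + 6) = -3 + (6 + f) = 3 + f)
s(U, J) = -16 + J + U (s(U, J) = (J + U) - 16 = -16 + J + U)
-s(x(D(q), 4), -76) = -(-16 - 76 + (3 + 4)) = -(-16 - 76 + 7) = -1*(-85) = 85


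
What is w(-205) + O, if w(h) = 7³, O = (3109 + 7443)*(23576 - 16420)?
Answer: 75510455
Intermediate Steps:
O = 75510112 (O = 10552*7156 = 75510112)
w(h) = 343
w(-205) + O = 343 + 75510112 = 75510455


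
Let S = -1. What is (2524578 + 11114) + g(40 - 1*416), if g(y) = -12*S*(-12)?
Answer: 2535548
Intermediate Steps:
g(y) = -144 (g(y) = -12*(-1)*(-12) = 12*(-12) = -144)
(2524578 + 11114) + g(40 - 1*416) = (2524578 + 11114) - 144 = 2535692 - 144 = 2535548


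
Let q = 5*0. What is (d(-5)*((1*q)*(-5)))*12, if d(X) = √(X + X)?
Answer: 0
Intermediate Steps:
q = 0
d(X) = √2*√X (d(X) = √(2*X) = √2*√X)
(d(-5)*((1*q)*(-5)))*12 = ((√2*√(-5))*((1*0)*(-5)))*12 = ((√2*(I*√5))*(0*(-5)))*12 = ((I*√10)*0)*12 = 0*12 = 0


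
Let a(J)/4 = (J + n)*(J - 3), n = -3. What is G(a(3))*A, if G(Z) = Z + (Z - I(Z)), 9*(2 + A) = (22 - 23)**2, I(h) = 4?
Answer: 68/9 ≈ 7.5556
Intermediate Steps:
a(J) = 4*(-3 + J)**2 (a(J) = 4*((J - 3)*(J - 3)) = 4*((-3 + J)*(-3 + J)) = 4*(-3 + J)**2)
A = -17/9 (A = -2 + (22 - 23)**2/9 = -2 + (1/9)*(-1)**2 = -2 + (1/9)*1 = -2 + 1/9 = -17/9 ≈ -1.8889)
G(Z) = -4 + 2*Z (G(Z) = Z + (Z - 1*4) = Z + (Z - 4) = Z + (-4 + Z) = -4 + 2*Z)
G(a(3))*A = (-4 + 2*(36 - 24*3 + 4*3**2))*(-17/9) = (-4 + 2*(36 - 72 + 4*9))*(-17/9) = (-4 + 2*(36 - 72 + 36))*(-17/9) = (-4 + 2*0)*(-17/9) = (-4 + 0)*(-17/9) = -4*(-17/9) = 68/9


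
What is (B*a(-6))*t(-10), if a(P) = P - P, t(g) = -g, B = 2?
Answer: 0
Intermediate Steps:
a(P) = 0
(B*a(-6))*t(-10) = (2*0)*(-1*(-10)) = 0*10 = 0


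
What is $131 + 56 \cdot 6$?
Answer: $467$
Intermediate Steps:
$131 + 56 \cdot 6 = 131 + 336 = 467$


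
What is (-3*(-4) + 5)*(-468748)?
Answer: -7968716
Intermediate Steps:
(-3*(-4) + 5)*(-468748) = (12 + 5)*(-468748) = 17*(-468748) = -7968716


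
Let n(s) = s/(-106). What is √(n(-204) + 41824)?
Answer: √117489022/53 ≈ 204.51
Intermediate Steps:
n(s) = -s/106 (n(s) = s*(-1/106) = -s/106)
√(n(-204) + 41824) = √(-1/106*(-204) + 41824) = √(102/53 + 41824) = √(2216774/53) = √117489022/53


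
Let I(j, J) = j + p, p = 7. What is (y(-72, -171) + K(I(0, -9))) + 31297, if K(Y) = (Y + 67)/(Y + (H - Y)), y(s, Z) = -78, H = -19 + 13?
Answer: 93620/3 ≈ 31207.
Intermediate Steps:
H = -6
I(j, J) = 7 + j (I(j, J) = j + 7 = 7 + j)
K(Y) = -67/6 - Y/6 (K(Y) = (Y + 67)/(Y + (-6 - Y)) = (67 + Y)/(-6) = (67 + Y)*(-⅙) = -67/6 - Y/6)
(y(-72, -171) + K(I(0, -9))) + 31297 = (-78 + (-67/6 - (7 + 0)/6)) + 31297 = (-78 + (-67/6 - ⅙*7)) + 31297 = (-78 + (-67/6 - 7/6)) + 31297 = (-78 - 37/3) + 31297 = -271/3 + 31297 = 93620/3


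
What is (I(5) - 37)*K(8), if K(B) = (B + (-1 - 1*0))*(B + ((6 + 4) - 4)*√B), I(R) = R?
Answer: -1792 - 2688*√2 ≈ -5593.4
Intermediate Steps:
K(B) = (-1 + B)*(B + 6*√B) (K(B) = (B + (-1 + 0))*(B + (10 - 4)*√B) = (B - 1)*(B + 6*√B) = (-1 + B)*(B + 6*√B))
(I(5) - 37)*K(8) = (5 - 37)*(8² - 1*8 - 12*√2 + 6*8^(3/2)) = -32*(64 - 8 - 12*√2 + 6*(16*√2)) = -32*(64 - 8 - 12*√2 + 96*√2) = -32*(56 + 84*√2) = -1792 - 2688*√2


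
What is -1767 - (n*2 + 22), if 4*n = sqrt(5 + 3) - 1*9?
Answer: -3569/2 - sqrt(2) ≈ -1785.9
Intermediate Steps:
n = -9/4 + sqrt(2)/2 (n = (sqrt(5 + 3) - 1*9)/4 = (sqrt(8) - 9)/4 = (2*sqrt(2) - 9)/4 = (-9 + 2*sqrt(2))/4 = -9/4 + sqrt(2)/2 ≈ -1.5429)
-1767 - (n*2 + 22) = -1767 - ((-9/4 + sqrt(2)/2)*2 + 22) = -1767 - ((-9/2 + sqrt(2)) + 22) = -1767 - (35/2 + sqrt(2)) = -1767 + (-35/2 - sqrt(2)) = -3569/2 - sqrt(2)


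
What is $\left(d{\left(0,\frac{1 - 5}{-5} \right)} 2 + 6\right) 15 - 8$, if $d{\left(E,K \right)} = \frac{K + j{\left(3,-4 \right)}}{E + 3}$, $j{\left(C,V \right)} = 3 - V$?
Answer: $160$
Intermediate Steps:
$d{\left(E,K \right)} = \frac{7 + K}{3 + E}$ ($d{\left(E,K \right)} = \frac{K + \left(3 - -4\right)}{E + 3} = \frac{K + \left(3 + 4\right)}{3 + E} = \frac{K + 7}{3 + E} = \frac{7 + K}{3 + E}$)
$\left(d{\left(0,\frac{1 - 5}{-5} \right)} 2 + 6\right) 15 - 8 = \left(\frac{7 + \frac{1 - 5}{-5}}{3 + 0} \cdot 2 + 6\right) 15 - 8 = \left(\frac{7 + \left(1 - 5\right) \left(- \frac{1}{5}\right)}{3} \cdot 2 + 6\right) 15 - 8 = \left(\frac{7 - - \frac{4}{5}}{3} \cdot 2 + 6\right) 15 - 8 = \left(\frac{7 + \frac{4}{5}}{3} \cdot 2 + 6\right) 15 - 8 = \left(\frac{1}{3} \cdot \frac{39}{5} \cdot 2 + 6\right) 15 - 8 = \left(\frac{13}{5} \cdot 2 + 6\right) 15 - 8 = \left(\frac{26}{5} + 6\right) 15 - 8 = \frac{56}{5} \cdot 15 - 8 = 168 - 8 = 160$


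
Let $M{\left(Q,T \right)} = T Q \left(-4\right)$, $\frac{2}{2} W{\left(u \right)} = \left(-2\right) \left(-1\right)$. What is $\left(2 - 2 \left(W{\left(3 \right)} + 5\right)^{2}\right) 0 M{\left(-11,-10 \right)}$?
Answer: $0$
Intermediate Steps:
$W{\left(u \right)} = 2$ ($W{\left(u \right)} = \left(-2\right) \left(-1\right) = 2$)
$M{\left(Q,T \right)} = - 4 Q T$ ($M{\left(Q,T \right)} = Q T \left(-4\right) = - 4 Q T$)
$\left(2 - 2 \left(W{\left(3 \right)} + 5\right)^{2}\right) 0 M{\left(-11,-10 \right)} = \left(2 - 2 \left(2 + 5\right)^{2}\right) 0 \left(\left(-4\right) \left(-11\right) \left(-10\right)\right) = \left(2 - 2 \cdot 7^{2}\right) 0 \left(-440\right) = \left(2 - 98\right) 0 \left(-440\right) = \left(-96\right) 0 \left(-440\right) = 0 \left(-440\right) = 0$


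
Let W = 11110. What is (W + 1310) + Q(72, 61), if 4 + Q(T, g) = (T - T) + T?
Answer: 12488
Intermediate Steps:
Q(T, g) = -4 + T (Q(T, g) = -4 + ((T - T) + T) = -4 + (0 + T) = -4 + T)
(W + 1310) + Q(72, 61) = (11110 + 1310) + (-4 + 72) = 12420 + 68 = 12488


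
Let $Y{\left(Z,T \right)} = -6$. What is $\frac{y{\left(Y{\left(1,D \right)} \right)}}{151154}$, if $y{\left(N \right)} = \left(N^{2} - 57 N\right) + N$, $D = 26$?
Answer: $\frac{186}{75577} \approx 0.0024611$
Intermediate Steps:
$y{\left(N \right)} = N^{2} - 56 N$
$\frac{y{\left(Y{\left(1,D \right)} \right)}}{151154} = \frac{\left(-6\right) \left(-56 - 6\right)}{151154} = \left(-6\right) \left(-62\right) \frac{1}{151154} = 372 \cdot \frac{1}{151154} = \frac{186}{75577}$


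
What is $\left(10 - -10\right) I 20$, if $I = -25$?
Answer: $-10000$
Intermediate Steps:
$\left(10 - -10\right) I 20 = \left(10 - -10\right) \left(-25\right) 20 = \left(10 + 10\right) \left(-25\right) 20 = 20 \left(-25\right) 20 = \left(-500\right) 20 = -10000$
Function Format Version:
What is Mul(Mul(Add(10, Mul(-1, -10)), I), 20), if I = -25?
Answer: -10000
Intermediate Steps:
Mul(Mul(Add(10, Mul(-1, -10)), I), 20) = Mul(Mul(Add(10, Mul(-1, -10)), -25), 20) = Mul(Mul(Add(10, 10), -25), 20) = Mul(Mul(20, -25), 20) = Mul(-500, 20) = -10000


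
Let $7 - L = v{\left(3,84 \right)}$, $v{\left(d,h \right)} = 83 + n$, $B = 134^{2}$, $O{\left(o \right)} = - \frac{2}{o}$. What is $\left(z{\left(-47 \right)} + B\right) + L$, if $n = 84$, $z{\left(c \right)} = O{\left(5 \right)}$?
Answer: $\frac{88978}{5} \approx 17796.0$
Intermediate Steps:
$z{\left(c \right)} = - \frac{2}{5}$
$B = 17956$
$v{\left(d,h \right)} = 167$ ($v{\left(d,h \right)} = 83 + 84 = 167$)
$L = -160$ ($L = 7 - 167 = -160$)
$\left(z{\left(-47 \right)} + B\right) + L = \left(- \frac{2}{5} + 17956\right) - 160 = \frac{89778}{5} - 160 = \frac{88978}{5}$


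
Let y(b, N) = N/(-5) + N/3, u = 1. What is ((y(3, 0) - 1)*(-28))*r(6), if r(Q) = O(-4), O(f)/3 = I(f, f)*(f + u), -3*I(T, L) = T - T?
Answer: 0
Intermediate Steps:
I(T, L) = 0 (I(T, L) = -(T - T)/3 = -1/3*0 = 0)
y(b, N) = 2*N/15 (y(b, N) = N*(-1/5) + N*(1/3) = -N/5 + N/3 = 2*N/15)
O(f) = 0 (O(f) = 3*(0*(f + 1)) = 3*(0*(1 + f)) = 3*0 = 0)
r(Q) = 0
((y(3, 0) - 1)*(-28))*r(6) = (((2/15)*0 - 1)*(-28))*0 = ((0 - 1)*(-28))*0 = -1*(-28)*0 = 28*0 = 0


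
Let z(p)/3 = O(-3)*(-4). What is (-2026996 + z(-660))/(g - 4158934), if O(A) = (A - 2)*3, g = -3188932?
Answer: 1013408/3673933 ≈ 0.27584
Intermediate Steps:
O(A) = -6 + 3*A (O(A) = (-2 + A)*3 = -6 + 3*A)
z(p) = 180 (z(p) = 3*((-6 + 3*(-3))*(-4)) = 3*((-6 - 9)*(-4)) = 3*(-15*(-4)) = 3*60 = 180)
(-2026996 + z(-660))/(g - 4158934) = (-2026996 + 180)/(-3188932 - 4158934) = -2026816/(-7347866) = -2026816*(-1/7347866) = 1013408/3673933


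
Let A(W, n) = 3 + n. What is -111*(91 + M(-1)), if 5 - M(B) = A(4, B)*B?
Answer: -10878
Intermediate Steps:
M(B) = 5 - B*(3 + B) (M(B) = 5 - (3 + B)*B = 5 - B*(3 + B))
-111*(91 + M(-1)) = -111*(91 + (5 - 1*(-1)*(3 - 1))) = -111*(91 + (5 - 1*(-1)*2)) = -111*(91 + (5 + 2)) = -111*(91 + 7) = -111*98 = -10878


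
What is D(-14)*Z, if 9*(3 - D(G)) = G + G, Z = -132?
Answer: -2420/3 ≈ -806.67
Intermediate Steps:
D(G) = 3 - 2*G/9 (D(G) = 3 - (G + G)/9 = 3 - 2*G/9)
D(-14)*Z = (3 - 2/9*(-14))*(-132) = (3 + 28/9)*(-132) = (55/9)*(-132) = -2420/3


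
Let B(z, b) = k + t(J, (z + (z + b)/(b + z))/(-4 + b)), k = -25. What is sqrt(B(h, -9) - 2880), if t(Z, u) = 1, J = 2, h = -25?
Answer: 22*I*sqrt(6) ≈ 53.889*I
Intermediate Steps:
B(z, b) = -24 (B(z, b) = -25 + 1 = -24)
sqrt(B(h, -9) - 2880) = sqrt(-24 - 2880) = sqrt(-2904) = 22*I*sqrt(6)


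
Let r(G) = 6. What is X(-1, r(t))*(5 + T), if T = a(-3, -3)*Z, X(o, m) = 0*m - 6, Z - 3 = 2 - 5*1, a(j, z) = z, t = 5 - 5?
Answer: -30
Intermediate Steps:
t = 0
Z = 0 (Z = 3 + (2 - 5*1) = 3 + (2 - 5) = 3 - 3 = 0)
X(o, m) = -6 (X(o, m) = 0 - 6 = -6)
T = 0 (T = -3*0 = 0)
X(-1, r(t))*(5 + T) = -6*(5 + 0) = -6*5 = -30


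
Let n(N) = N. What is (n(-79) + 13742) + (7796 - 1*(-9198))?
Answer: 30657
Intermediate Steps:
(n(-79) + 13742) + (7796 - 1*(-9198)) = (-79 + 13742) + (7796 - 1*(-9198)) = 13663 + (7796 + 9198) = 13663 + 16994 = 30657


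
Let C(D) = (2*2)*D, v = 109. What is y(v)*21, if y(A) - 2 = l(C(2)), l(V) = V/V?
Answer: 63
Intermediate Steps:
C(D) = 4*D
l(V) = 1
y(A) = 3 (y(A) = 2 + 1 = 3)
y(v)*21 = 3*21 = 63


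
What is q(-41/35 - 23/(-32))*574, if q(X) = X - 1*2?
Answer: -112627/80 ≈ -1407.8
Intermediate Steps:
q(X) = -2 + X (q(X) = X - 2 = -2 + X)
q(-41/35 - 23/(-32))*574 = (-2 + (-41/35 - 23/(-32)))*574 = (-2 + (-41*1/35 - 23*(-1/32)))*574 = (-2 + (-41/35 + 23/32))*574 = (-2 - 507/1120)*574 = -2747/1120*574 = -112627/80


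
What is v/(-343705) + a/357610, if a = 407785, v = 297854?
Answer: 6728434897/24582469010 ≈ 0.27371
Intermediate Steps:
v/(-343705) + a/357610 = 297854/(-343705) + 407785/357610 = 297854*(-1/343705) + 407785*(1/357610) = -297854/343705 + 81557/71522 = 6728434897/24582469010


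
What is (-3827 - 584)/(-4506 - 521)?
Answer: 401/457 ≈ 0.87746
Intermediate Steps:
(-3827 - 584)/(-4506 - 521) = -4411/(-5027) = -4411*(-1/5027) = 401/457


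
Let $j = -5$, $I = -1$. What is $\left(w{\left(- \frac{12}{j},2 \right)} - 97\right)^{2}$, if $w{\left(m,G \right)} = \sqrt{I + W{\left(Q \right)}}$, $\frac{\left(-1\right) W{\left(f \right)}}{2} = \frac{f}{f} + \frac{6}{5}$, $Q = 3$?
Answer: $\frac{47018}{5} - \frac{582 i \sqrt{15}}{5} \approx 9403.6 - 450.82 i$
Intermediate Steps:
$W{\left(f \right)} = - \frac{22}{5}$ ($W{\left(f \right)} = - 2 \left(\frac{f}{f} + \frac{6}{5}\right) = - 2 \left(1 + 6 \cdot \frac{1}{5}\right) = - 2 \left(1 + \frac{6}{5}\right) = \left(-2\right) \frac{11}{5} = - \frac{22}{5}$)
$w{\left(m,G \right)} = \frac{3 i \sqrt{15}}{5}$ ($w{\left(m,G \right)} = \sqrt{-1 - \frac{22}{5}} = \sqrt{- \frac{27}{5}} = \frac{3 i \sqrt{15}}{5}$)
$\left(w{\left(- \frac{12}{j},2 \right)} - 97\right)^{2} = \left(\frac{3 i \sqrt{15}}{5} - 97\right)^{2} = \left(-97 + \frac{3 i \sqrt{15}}{5}\right)^{2}$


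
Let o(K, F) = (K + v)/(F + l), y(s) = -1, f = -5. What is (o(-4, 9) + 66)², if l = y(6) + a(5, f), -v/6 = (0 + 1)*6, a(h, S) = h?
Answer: 669124/169 ≈ 3959.3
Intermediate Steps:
v = -36 (v = -6*(0 + 1)*6 = -6*6 = -36)
l = 4 (l = -1 + 5 = 4)
o(K, F) = (-36 + K)/(4 + F) (o(K, F) = (K - 36)/(F + 4) = (-36 + K)/(4 + F))
(o(-4, 9) + 66)² = ((-36 - 4)/(4 + 9) + 66)² = (-40/13 + 66)² = (818/13)² = 669124/169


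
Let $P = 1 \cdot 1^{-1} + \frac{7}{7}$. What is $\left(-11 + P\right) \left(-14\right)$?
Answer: $126$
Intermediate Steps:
$P = 2$ ($P = 1 \cdot 1 + 7 \cdot \frac{1}{7} = 1 + 1 = 2$)
$\left(-11 + P\right) \left(-14\right) = \left(-11 + 2\right) \left(-14\right) = \left(-9\right) \left(-14\right) = 126$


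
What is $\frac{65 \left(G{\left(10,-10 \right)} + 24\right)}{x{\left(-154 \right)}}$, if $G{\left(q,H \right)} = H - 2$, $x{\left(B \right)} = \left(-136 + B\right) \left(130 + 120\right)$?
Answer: $- \frac{39}{3625} \approx -0.010759$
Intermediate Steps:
$x{\left(B \right)} = -34000 + 250 B$ ($x{\left(B \right)} = \left(-136 + B\right) 250 = -34000 + 250 B$)
$G{\left(q,H \right)} = -2 + H$ ($G{\left(q,H \right)} = H - 2 = -2 + H$)
$\frac{65 \left(G{\left(10,-10 \right)} + 24\right)}{x{\left(-154 \right)}} = \frac{65 \left(\left(-2 - 10\right) + 24\right)}{-34000 + 250 \left(-154\right)} = \frac{65 \left(-12 + 24\right)}{-34000 - 38500} = \frac{65 \cdot 12}{-72500} = 780 \left(- \frac{1}{72500}\right) = - \frac{39}{3625}$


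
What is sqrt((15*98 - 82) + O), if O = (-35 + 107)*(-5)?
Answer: 2*sqrt(257) ≈ 32.062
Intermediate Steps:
O = -360 (O = 72*(-5) = -360)
sqrt((15*98 - 82) + O) = sqrt((15*98 - 82) - 360) = sqrt((1470 - 82) - 360) = sqrt(1388 - 360) = sqrt(1028) = 2*sqrt(257)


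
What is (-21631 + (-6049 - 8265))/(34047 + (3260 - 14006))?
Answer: -35945/23301 ≈ -1.5426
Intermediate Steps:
(-21631 + (-6049 - 8265))/(34047 + (3260 - 14006)) = (-21631 - 14314)/(34047 - 10746) = -35945/23301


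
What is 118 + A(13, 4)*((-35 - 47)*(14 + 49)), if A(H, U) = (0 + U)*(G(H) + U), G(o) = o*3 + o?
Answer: -1157066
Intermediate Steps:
G(o) = 4*o (G(o) = 3*o + o = 4*o)
A(H, U) = U*(U + 4*H) (A(H, U) = (0 + U)*(4*H + U) = U*(U + 4*H))
118 + A(13, 4)*((-35 - 47)*(14 + 49)) = 118 + (4*(4 + 4*13))*((-35 - 47)*(14 + 49)) = 118 + (4*(4 + 52))*(-82*63) = 118 + (4*56)*(-5166) = 118 + 224*(-5166) = 118 - 1157184 = -1157066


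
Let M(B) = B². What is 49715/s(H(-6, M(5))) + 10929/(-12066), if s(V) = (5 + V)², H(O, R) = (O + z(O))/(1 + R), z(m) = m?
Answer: 33779499087/14000582 ≈ 2412.7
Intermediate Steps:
H(O, R) = 2*O/(1 + R) (H(O, R) = (O + O)/(1 + R) = (2*O)/(1 + R) = 2*O/(1 + R))
49715/s(H(-6, M(5))) + 10929/(-12066) = 49715/((5 + 2*(-6)/(1 + 5²))²) + 10929/(-12066) = 49715/((5 + 2*(-6)/(1 + 25))²) + 10929*(-1/12066) = 49715/((5 + 2*(-6)/26)²) - 3643/4022 = 49715/((5 + 2*(-6)*(1/26))²) - 3643/4022 = 49715/((5 - 6/13)²) - 3643/4022 = 49715/((59/13)²) - 3643/4022 = 49715/(3481/169) - 3643/4022 = 49715*(169/3481) - 3643/4022 = 8401835/3481 - 3643/4022 = 33779499087/14000582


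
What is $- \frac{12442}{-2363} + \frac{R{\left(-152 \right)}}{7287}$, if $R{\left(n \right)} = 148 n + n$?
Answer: $\frac{37147630}{17219181} \approx 2.1573$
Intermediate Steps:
$R{\left(n \right)} = 149 n$
$- \frac{12442}{-2363} + \frac{R{\left(-152 \right)}}{7287} = - \frac{12442}{-2363} + \frac{149 \left(-152\right)}{7287} = \left(-12442\right) \left(- \frac{1}{2363}\right) - \frac{22648}{7287} = \frac{12442}{2363} - \frac{22648}{7287} = \frac{37147630}{17219181}$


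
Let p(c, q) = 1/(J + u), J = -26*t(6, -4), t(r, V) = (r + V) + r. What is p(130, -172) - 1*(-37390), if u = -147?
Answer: 13273449/355 ≈ 37390.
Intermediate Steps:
t(r, V) = V + 2*r (t(r, V) = (V + r) + r = V + 2*r)
J = -208 (J = -26*(-4 + 2*6) = -26*(-4 + 12) = -26*8 = -208)
p(c, q) = -1/355 (p(c, q) = 1/(-208 - 147) = 1/(-355) = -1/355)
p(130, -172) - 1*(-37390) = -1/355 - 1*(-37390) = -1/355 + 37390 = 13273449/355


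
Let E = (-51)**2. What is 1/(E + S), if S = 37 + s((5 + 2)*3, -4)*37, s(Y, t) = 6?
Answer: 1/2860 ≈ 0.00034965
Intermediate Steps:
E = 2601
S = 259 (S = 37 + 6*37 = 37 + 222 = 259)
1/(E + S) = 1/(2601 + 259) = 1/2860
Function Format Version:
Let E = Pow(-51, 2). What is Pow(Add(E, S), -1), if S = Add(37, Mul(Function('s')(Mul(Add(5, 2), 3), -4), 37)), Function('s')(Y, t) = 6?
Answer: Rational(1, 2860) ≈ 0.00034965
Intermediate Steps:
E = 2601
S = 259 (S = Add(37, Mul(6, 37)) = Add(37, 222) = 259)
Pow(Add(E, S), -1) = Pow(Add(2601, 259), -1) = Pow(2860, -1) = Rational(1, 2860)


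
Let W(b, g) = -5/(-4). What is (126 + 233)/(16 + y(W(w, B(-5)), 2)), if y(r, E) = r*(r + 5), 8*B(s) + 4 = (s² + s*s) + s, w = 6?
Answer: 5744/381 ≈ 15.076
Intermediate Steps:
B(s) = -½ + s²/4 + s/8 (B(s) = -½ + ((s² + s*s) + s)/8 = -½ + ((s² + s²) + s)/8 = -½ + (2*s² + s)/8 = -½ + (s + 2*s²)/8 = -½ + (s²/4 + s/8) = -½ + s²/4 + s/8)
W(b, g) = 5/4 (W(b, g) = -5*(-¼) = 5/4)
y(r, E) = r*(5 + r)
(126 + 233)/(16 + y(W(w, B(-5)), 2)) = (126 + 233)/(16 + 5*(5 + 5/4)/4) = 359/(16 + (5/4)*(25/4)) = 359/(16 + 125/16) = 359/(381/16) = 359*(16/381) = 5744/381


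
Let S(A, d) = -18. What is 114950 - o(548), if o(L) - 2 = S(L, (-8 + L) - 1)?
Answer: 114966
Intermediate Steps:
o(L) = -16 (o(L) = 2 - 18 = -16)
114950 - o(548) = 114950 - 1*(-16) = 114950 + 16 = 114966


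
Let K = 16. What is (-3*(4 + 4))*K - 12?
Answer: -396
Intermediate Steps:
(-3*(4 + 4))*K - 12 = -3*(4 + 4)*16 - 12 = -3*8*16 - 12 = -24*16 - 12 = -384 - 12 = -396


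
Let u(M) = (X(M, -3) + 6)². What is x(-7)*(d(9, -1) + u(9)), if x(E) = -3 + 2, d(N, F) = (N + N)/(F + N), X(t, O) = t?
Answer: -909/4 ≈ -227.25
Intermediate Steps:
d(N, F) = 2*N/(F + N) (d(N, F) = (2*N)/(F + N) = 2*N/(F + N))
x(E) = -1
u(M) = (6 + M)² (u(M) = (M + 6)² = (6 + M)²)
x(-7)*(d(9, -1) + u(9)) = -(2*9/(-1 + 9) + (6 + 9)²) = -(2*9/8 + 15²) = -(2*9*(⅛) + 225) = -(9/4 + 225) = -1*909/4 = -909/4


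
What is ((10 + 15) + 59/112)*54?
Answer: 77193/56 ≈ 1378.4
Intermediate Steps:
((10 + 15) + 59/112)*54 = (25 + 59*(1/112))*54 = (25 + 59/112)*54 = (2859/112)*54 = 77193/56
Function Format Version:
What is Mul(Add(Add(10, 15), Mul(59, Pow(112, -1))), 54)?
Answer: Rational(77193, 56) ≈ 1378.4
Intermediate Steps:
Mul(Add(Add(10, 15), Mul(59, Pow(112, -1))), 54) = Mul(Add(25, Mul(59, Rational(1, 112))), 54) = Mul(Add(25, Rational(59, 112)), 54) = Mul(Rational(2859, 112), 54) = Rational(77193, 56)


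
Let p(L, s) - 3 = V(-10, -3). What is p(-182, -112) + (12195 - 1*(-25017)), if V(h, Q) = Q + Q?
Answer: 37209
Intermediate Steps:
V(h, Q) = 2*Q
p(L, s) = -3 (p(L, s) = 3 + 2*(-3) = 3 - 6 = -3)
p(-182, -112) + (12195 - 1*(-25017)) = -3 + (12195 - 1*(-25017)) = -3 + (12195 + 25017) = -3 + 37212 = 37209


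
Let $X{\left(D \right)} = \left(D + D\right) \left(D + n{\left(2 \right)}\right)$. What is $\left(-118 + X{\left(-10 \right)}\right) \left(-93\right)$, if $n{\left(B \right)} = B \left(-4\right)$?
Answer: $-22506$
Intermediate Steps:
$n{\left(B \right)} = - 4 B$
$X{\left(D \right)} = 2 D \left(-8 + D\right)$ ($X{\left(D \right)} = \left(D + D\right) \left(D - 8\right) = 2 D \left(D - 8\right) = 2 D \left(-8 + D\right)$)
$\left(-118 + X{\left(-10 \right)}\right) \left(-93\right) = \left(-118 + 2 \left(-10\right) \left(-8 - 10\right)\right) \left(-93\right) = \left(-118 + 2 \left(-10\right) \left(-18\right)\right) \left(-93\right) = \left(-118 + 360\right) \left(-93\right) = 242 \left(-93\right) = -22506$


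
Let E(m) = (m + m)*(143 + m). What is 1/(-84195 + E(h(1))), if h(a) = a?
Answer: -1/83907 ≈ -1.1918e-5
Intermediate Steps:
E(m) = 2*m*(143 + m) (E(m) = (2*m)*(143 + m) = 2*m*(143 + m))
1/(-84195 + E(h(1))) = 1/(-84195 + 2*1*(143 + 1)) = 1/(-84195 + 2*1*144) = 1/(-84195 + 288) = 1/(-83907) = -1/83907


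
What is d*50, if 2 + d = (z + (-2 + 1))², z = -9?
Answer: 4900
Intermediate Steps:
d = 98 (d = -2 + (-9 + (-2 + 1))² = -2 + (-9 - 1)² = -2 + (-10)² = -2 + 100 = 98)
d*50 = 98*50 = 4900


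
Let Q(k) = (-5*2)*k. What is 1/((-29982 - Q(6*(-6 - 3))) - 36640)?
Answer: -1/67162 ≈ -1.4889e-5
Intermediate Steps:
Q(k) = -10*k
1/((-29982 - Q(6*(-6 - 3))) - 36640) = 1/((-29982 - (-10)*6*(-6 - 3)) - 36640) = 1/((-29982 - (-10)*6*(-9)) - 36640) = 1/((-29982 - (-10)*(-54)) - 36640) = 1/((-29982 - 1*540) - 36640) = 1/((-29982 - 540) - 36640) = 1/(-30522 - 36640) = 1/(-67162) = -1/67162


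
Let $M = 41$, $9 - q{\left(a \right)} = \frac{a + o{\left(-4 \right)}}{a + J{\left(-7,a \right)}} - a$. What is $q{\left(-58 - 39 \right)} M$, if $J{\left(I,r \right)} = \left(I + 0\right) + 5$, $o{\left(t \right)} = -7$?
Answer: $- \frac{361456}{99} \approx -3651.1$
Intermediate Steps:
$J{\left(I,r \right)} = 5 + I$ ($J{\left(I,r \right)} = I + 5 = 5 + I$)
$q{\left(a \right)} = 9 + a - \frac{-7 + a}{-2 + a}$ ($q{\left(a \right)} = 9 - \left(\frac{a - 7}{a + \left(5 - 7\right)} - a\right) = 9 - \left(\frac{-7 + a}{a - 2} - a\right) = 9 - \left(\frac{-7 + a}{-2 + a} - a\right) = 9 - \left(- a + \frac{-7 + a}{-2 + a}\right) = 9 + \left(a - \frac{-7 + a}{-2 + a}\right) = 9 + a - \frac{-7 + a}{-2 + a}$)
$q{\left(-58 - 39 \right)} M = \frac{-11 + \left(-58 - 39\right)^{2} + 6 \left(-58 - 39\right)}{-2 - 97} \cdot 41 = \frac{-11 + \left(-97\right)^{2} + 6 \left(-97\right)}{-2 - 97} \cdot 41 = \frac{-11 + 9409 - 582}{-99} \cdot 41 = \left(- \frac{1}{99}\right) 8816 \cdot 41 = \left(- \frac{8816}{99}\right) 41 = - \frac{361456}{99}$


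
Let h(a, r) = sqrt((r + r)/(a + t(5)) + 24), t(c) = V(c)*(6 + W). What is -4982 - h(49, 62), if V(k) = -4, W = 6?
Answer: -4982 - 2*sqrt(37) ≈ -4994.2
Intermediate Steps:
t(c) = -48 (t(c) = -4*(6 + 6) = -4*12 = -48)
h(a, r) = sqrt(24 + 2*r/(-48 + a)) (h(a, r) = sqrt((r + r)/(a - 48) + 24) = sqrt((2*r)/(-48 + a) + 24) = sqrt(2*r/(-48 + a) + 24) = sqrt(24 + 2*r/(-48 + a)))
-4982 - h(49, 62) = -4982 - sqrt(2)*sqrt((-576 + 62 + 12*49)/(-48 + 49)) = -4982 - sqrt(2)*sqrt((-576 + 62 + 588)/1) = -4982 - sqrt(2)*sqrt(1*74) = -4982 - sqrt(2)*sqrt(74) = -4982 - 2*sqrt(37)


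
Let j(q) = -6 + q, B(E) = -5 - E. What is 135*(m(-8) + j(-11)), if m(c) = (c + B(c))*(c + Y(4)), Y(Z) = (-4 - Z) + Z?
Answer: 5805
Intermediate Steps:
Y(Z) = -4
m(c) = 20 - 5*c (m(c) = (c + (-5 - c))*(c - 4) = -5*(-4 + c) = 20 - 5*c)
135*(m(-8) + j(-11)) = 135*((20 - 5*(-8)) + (-6 - 11)) = 135*((20 + 40) - 17) = 135*(60 - 17) = 135*43 = 5805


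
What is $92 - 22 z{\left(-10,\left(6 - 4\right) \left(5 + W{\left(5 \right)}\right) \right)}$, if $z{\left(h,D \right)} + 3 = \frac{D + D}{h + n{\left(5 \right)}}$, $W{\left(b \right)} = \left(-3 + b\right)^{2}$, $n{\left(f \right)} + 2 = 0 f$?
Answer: $224$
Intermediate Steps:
$n{\left(f \right)} = -2$ ($n{\left(f \right)} = -2 + 0 f = -2 + 0 = -2$)
$z{\left(h,D \right)} = -3 + \frac{2 D}{-2 + h}$ ($z{\left(h,D \right)} = -3 + \frac{D + D}{h - 2} = -3 + \frac{2 D}{-2 + h}$)
$92 - 22 z{\left(-10,\left(6 - 4\right) \left(5 + W{\left(5 \right)}\right) \right)} = 92 - 22 \frac{6 - -30 + 2 \left(6 - 4\right) \left(5 + \left(-3 + 5\right)^{2}\right)}{-2 - 10} = 92 - 22 \frac{6 + 30 + 2 \cdot 2 \left(5 + 2^{2}\right)}{-12} = 92 - 22 \left(- \frac{6 + 30 + 2 \cdot 2 \left(5 + 4\right)}{12}\right) = 92 - 22 \left(- \frac{6 + 30 + 2 \cdot 2 \cdot 9}{12}\right) = 92 - 22 \left(- \frac{6 + 30 + 2 \cdot 18}{12}\right) = 92 - 22 \left(- \frac{6 + 30 + 36}{12}\right) = 92 - 22 \left(\left(- \frac{1}{12}\right) 72\right) = 92 - -132 = 92 + 132 = 224$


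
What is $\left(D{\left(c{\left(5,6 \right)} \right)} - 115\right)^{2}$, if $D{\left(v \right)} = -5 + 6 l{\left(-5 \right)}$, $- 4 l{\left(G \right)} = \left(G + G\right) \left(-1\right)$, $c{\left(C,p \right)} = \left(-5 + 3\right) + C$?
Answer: $18225$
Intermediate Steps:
$c{\left(C,p \right)} = -2 + C$
$l{\left(G \right)} = \frac{G}{2}$ ($l{\left(G \right)} = - \frac{\left(G + G\right) \left(-1\right)}{4} = - \frac{2 G \left(-1\right)}{4} = - \frac{\left(-2\right) G}{4} = \frac{G}{2}$)
$D{\left(v \right)} = -20$ ($D{\left(v \right)} = -5 + 6 \cdot \frac{1}{2} \left(-5\right) = -5 + 6 \left(- \frac{5}{2}\right) = -5 - 15 = -20$)
$\left(D{\left(c{\left(5,6 \right)} \right)} - 115\right)^{2} = \left(-20 - 115\right)^{2} = \left(-135\right)^{2} = 18225$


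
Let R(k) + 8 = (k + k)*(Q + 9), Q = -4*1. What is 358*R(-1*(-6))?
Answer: 18616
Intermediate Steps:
Q = -4
R(k) = -8 + 10*k (R(k) = -8 + (k + k)*(-4 + 9) = -8 + (2*k)*5 = -8 + 10*k)
358*R(-1*(-6)) = 358*(-8 + 10*(-1*(-6))) = 358*(-8 + 10*6) = 358*(-8 + 60) = 358*52 = 18616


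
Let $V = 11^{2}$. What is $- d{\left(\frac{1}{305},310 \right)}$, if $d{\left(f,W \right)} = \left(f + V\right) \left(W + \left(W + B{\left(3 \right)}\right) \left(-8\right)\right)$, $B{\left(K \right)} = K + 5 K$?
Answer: $\frac{85400484}{305} \approx 2.8 \cdot 10^{5}$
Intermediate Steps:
$B{\left(K \right)} = 6 K$
$V = 121$
$d{\left(f,W \right)} = \left(-144 - 7 W\right) \left(121 + f\right)$ ($d{\left(f,W \right)} = \left(f + 121\right) \left(W + \left(W + 6 \cdot 3\right) \left(-8\right)\right) = \left(121 + f\right) \left(W + \left(W + 18\right) \left(-8\right)\right) = \left(121 + f\right) \left(W + \left(18 + W\right) \left(-8\right)\right) = \left(121 + f\right) \left(W - \left(144 + 8 W\right)\right) = \left(121 + f\right) \left(-144 - 7 W\right) = \left(-144 - 7 W\right) \left(121 + f\right)$)
$- d{\left(\frac{1}{305},310 \right)} = - (-17424 - 262570 - \frac{144}{305} - \frac{2170}{305}) = - (-17424 - 262570 - \frac{144}{305} - 2170 \cdot \frac{1}{305}) = - (-17424 - 262570 - \frac{144}{305} - \frac{434}{61}) = \left(-1\right) \left(- \frac{85400484}{305}\right) = \frac{85400484}{305}$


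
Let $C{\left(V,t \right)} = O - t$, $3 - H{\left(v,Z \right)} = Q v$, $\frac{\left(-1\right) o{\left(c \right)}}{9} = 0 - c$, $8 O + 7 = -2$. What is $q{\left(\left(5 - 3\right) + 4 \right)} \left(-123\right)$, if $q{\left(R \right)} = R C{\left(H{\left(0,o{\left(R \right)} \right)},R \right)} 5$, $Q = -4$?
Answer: $\frac{105165}{4} \approx 26291.0$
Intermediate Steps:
$O = - \frac{9}{8}$ ($O = - \frac{7}{8} + \frac{1}{8} \left(-2\right) = - \frac{7}{8} - \frac{1}{4} = - \frac{9}{8} \approx -1.125$)
$o{\left(c \right)} = 9 c$ ($o{\left(c \right)} = - 9 \left(0 - c\right) = - 9 \left(- c\right) = 9 c$)
$H{\left(v,Z \right)} = 3 + 4 v$ ($H{\left(v,Z \right)} = 3 - - 4 v = 3 + 4 v$)
$C{\left(V,t \right)} = - \frac{9}{8} - t$
$q{\left(R \right)} = 5 R \left(- \frac{9}{8} - R\right)$ ($q{\left(R \right)} = R \left(- \frac{9}{8} - R\right) 5 = 5 R \left(- \frac{9}{8} - R\right)$)
$q{\left(\left(5 - 3\right) + 4 \right)} \left(-123\right) = - \frac{5 \left(\left(5 - 3\right) + 4\right) \left(9 + 8 \left(\left(5 - 3\right) + 4\right)\right)}{8} \left(-123\right) = - \frac{5 \left(2 + 4\right) \left(9 + 8 \left(2 + 4\right)\right)}{8} \left(-123\right) = \left(- \frac{5}{8}\right) 6 \left(9 + 8 \cdot 6\right) \left(-123\right) = \left(- \frac{5}{8}\right) 6 \left(9 + 48\right) \left(-123\right) = \left(- \frac{5}{8}\right) 6 \cdot 57 \left(-123\right) = \left(- \frac{855}{4}\right) \left(-123\right) = \frac{105165}{4}$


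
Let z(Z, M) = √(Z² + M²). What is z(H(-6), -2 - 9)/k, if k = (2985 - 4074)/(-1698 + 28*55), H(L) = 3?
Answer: 158*√130/1089 ≈ 1.6542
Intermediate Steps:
z(Z, M) = √(M² + Z²)
k = 1089/158 (k = -1089/(-1698 + 1540) = -1089/(-158) = -1089*(-1/158) = 1089/158 ≈ 6.8924)
z(H(-6), -2 - 9)/k = √((-2 - 9)² + 3²)/(1089/158) = √((-11)² + 9)*(158/1089) = √(121 + 9)*(158/1089) = √130*(158/1089) = 158*√130/1089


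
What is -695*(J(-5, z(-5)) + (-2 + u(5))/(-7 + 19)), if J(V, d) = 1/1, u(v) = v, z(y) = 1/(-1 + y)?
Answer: -3475/4 ≈ -868.75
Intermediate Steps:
J(V, d) = 1
-695*(J(-5, z(-5)) + (-2 + u(5))/(-7 + 19)) = -695*(1 + (-2 + 5)/(-7 + 19)) = -695*(1 + 3/12) = -695*(1 + 3*(1/12)) = -695*(1 + ¼) = -695*5/4 = -3475/4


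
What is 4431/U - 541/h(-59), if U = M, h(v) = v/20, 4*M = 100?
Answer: 531929/1475 ≈ 360.63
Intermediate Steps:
M = 25 (M = (¼)*100 = 25)
h(v) = v/20 (h(v) = v*(1/20) = v/20)
U = 25
4431/U - 541/h(-59) = 4431/25 - 541/((1/20)*(-59)) = 4431*(1/25) - 541/(-59/20) = 4431/25 - 541*(-20/59) = 4431/25 + 10820/59 = 531929/1475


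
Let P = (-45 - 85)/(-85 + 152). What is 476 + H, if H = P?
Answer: 31762/67 ≈ 474.06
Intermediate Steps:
P = -130/67 ≈ -1.9403
H = -130/67 ≈ -1.9403
476 + H = 476 - 130/67 = 31762/67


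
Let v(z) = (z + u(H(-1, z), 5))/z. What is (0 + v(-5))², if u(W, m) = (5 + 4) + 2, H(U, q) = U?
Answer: 36/25 ≈ 1.4400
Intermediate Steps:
u(W, m) = 11 (u(W, m) = 9 + 2 = 11)
v(z) = (11 + z)/z (v(z) = (z + 11)/z = (11 + z)/z)
(0 + v(-5))² = (0 + (11 - 5)/(-5))² = (0 - ⅕*6)² = (0 - 6/5)² = (-6/5)² = 36/25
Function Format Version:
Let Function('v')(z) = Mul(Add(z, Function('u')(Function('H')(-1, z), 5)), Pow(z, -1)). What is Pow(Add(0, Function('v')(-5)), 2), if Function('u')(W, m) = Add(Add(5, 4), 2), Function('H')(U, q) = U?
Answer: Rational(36, 25) ≈ 1.4400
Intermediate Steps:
Function('u')(W, m) = 11 (Function('u')(W, m) = Add(9, 2) = 11)
Function('v')(z) = Mul(Pow(z, -1), Add(11, z)) (Function('v')(z) = Mul(Add(z, 11), Pow(z, -1)) = Mul(Add(11, z), Pow(z, -1)) = Mul(Pow(z, -1), Add(11, z)))
Pow(Add(0, Function('v')(-5)), 2) = Pow(Add(0, Mul(Pow(-5, -1), Add(11, -5))), 2) = Pow(Add(0, Mul(Rational(-1, 5), 6)), 2) = Pow(Add(0, Rational(-6, 5)), 2) = Pow(Rational(-6, 5), 2) = Rational(36, 25)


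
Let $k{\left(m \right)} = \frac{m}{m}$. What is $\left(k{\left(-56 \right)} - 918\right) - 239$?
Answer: $-1156$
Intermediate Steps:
$k{\left(m \right)} = 1$
$\left(k{\left(-56 \right)} - 918\right) - 239 = \left(1 - 918\right) - 239 = -917 - 239 = -1156$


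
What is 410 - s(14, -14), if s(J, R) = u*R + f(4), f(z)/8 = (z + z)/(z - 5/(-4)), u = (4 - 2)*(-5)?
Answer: 5414/21 ≈ 257.81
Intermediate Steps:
u = -10 (u = 2*(-5) = -10)
f(z) = 16*z/(5/4 + z) (f(z) = 8*((z + z)/(z - 5/(-4))) = 8*((2*z)/(z - 5*(-¼))) = 8*((2*z)/(z + 5/4)) = 8*((2*z)/(5/4 + z)) = 8*(2*z/(5/4 + z)) = 16*z/(5/4 + z))
s(J, R) = 256/21 - 10*R (s(J, R) = -10*R + 64*4/(5 + 4*4) = -10*R + 64*4/(5 + 16) = -10*R + 64*4/21 = -10*R + 64*4*(1/21) = -10*R + 256/21 = 256/21 - 10*R)
410 - s(14, -14) = 410 - (256/21 - 10*(-14)) = 410 - (256/21 + 140) = 410 - 1*3196/21 = 410 - 3196/21 = 5414/21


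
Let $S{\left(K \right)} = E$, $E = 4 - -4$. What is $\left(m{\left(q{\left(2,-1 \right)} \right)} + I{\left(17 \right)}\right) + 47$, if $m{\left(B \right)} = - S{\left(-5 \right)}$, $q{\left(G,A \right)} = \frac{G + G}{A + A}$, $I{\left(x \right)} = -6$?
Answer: $33$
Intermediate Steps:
$E = 8$ ($E = 4 + 4 = 8$)
$S{\left(K \right)} = 8$
$q{\left(G,A \right)} = \frac{G}{A}$ ($q{\left(G,A \right)} = \frac{2 G}{2 A} = 2 G \frac{1}{2 A} = \frac{G}{A}$)
$m{\left(B \right)} = -8$ ($m{\left(B \right)} = \left(-1\right) 8 = -8$)
$\left(m{\left(q{\left(2,-1 \right)} \right)} + I{\left(17 \right)}\right) + 47 = \left(-8 - 6\right) + 47 = -14 + 47 = 33$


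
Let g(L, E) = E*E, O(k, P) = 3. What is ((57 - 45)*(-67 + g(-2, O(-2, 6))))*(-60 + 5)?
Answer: 38280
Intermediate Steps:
g(L, E) = E²
((57 - 45)*(-67 + g(-2, O(-2, 6))))*(-60 + 5) = ((57 - 45)*(-67 + 3²))*(-60 + 5) = (12*(-67 + 9))*(-55) = (12*(-58))*(-55) = -696*(-55) = 38280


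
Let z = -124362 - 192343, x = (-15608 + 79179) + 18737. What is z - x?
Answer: -399013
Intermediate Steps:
x = 82308 (x = 63571 + 18737 = 82308)
z = -316705
z - x = -316705 - 1*82308 = -316705 - 82308 = -399013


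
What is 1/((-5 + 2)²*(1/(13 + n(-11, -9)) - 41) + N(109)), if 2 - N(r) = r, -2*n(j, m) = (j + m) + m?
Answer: -55/26162 ≈ -0.0021023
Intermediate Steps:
n(j, m) = -m - j/2 (n(j, m) = -((j + m) + m)/2 = -(j + 2*m)/2 = -m - j/2)
N(r) = 2 - r
1/((-5 + 2)²*(1/(13 + n(-11, -9)) - 41) + N(109)) = 1/((-5 + 2)²*(1/(13 + (-1*(-9) - ½*(-11))) - 41) + (2 - 1*109)) = 1/((-3)²*(1/(13 + (9 + 11/2)) - 41) + (2 - 109)) = 1/(9*(1/(13 + 29/2) - 41) - 107) = 1/(9*(1/(55/2) - 41) - 107) = 1/(9*(2/55 - 41) - 107) = 1/(9*(-2253/55) - 107) = 1/(-20277/55 - 107) = 1/(-26162/55) = -55/26162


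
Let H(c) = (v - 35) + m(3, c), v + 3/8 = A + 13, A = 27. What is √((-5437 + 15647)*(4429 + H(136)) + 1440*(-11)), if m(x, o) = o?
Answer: 5*√7462405/2 ≈ 6829.4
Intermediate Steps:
v = 317/8 (v = -3/8 + (27 + 13) = -3/8 + 40 = 317/8 ≈ 39.625)
H(c) = 37/8 + c (H(c) = (317/8 - 35) + c = 37/8 + c)
√((-5437 + 15647)*(4429 + H(136)) + 1440*(-11)) = √((-5437 + 15647)*(4429 + (37/8 + 136)) + 1440*(-11)) = √(10210*(4429 + 1125/8) - 15840) = √(10210*(36557/8) - 15840) = √(186623485/4 - 15840) = √(186560125/4) = 5*√7462405/2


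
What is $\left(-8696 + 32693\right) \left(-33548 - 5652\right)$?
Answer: $-940682400$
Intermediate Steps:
$\left(-8696 + 32693\right) \left(-33548 - 5652\right) = 23997 \left(-39200\right) = -940682400$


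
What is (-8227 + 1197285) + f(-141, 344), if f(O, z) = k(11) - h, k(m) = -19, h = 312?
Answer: 1188727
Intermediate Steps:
f(O, z) = -331 (f(O, z) = -19 - 1*312 = -19 - 312 = -331)
(-8227 + 1197285) + f(-141, 344) = (-8227 + 1197285) - 331 = 1189058 - 331 = 1188727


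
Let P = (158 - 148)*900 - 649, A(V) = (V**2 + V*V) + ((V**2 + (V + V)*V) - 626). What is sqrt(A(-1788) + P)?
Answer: sqrt(15992445) ≈ 3999.1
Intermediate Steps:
A(V) = -626 + 5*V**2 (A(V) = (V**2 + V**2) + ((V**2 + (2*V)*V) - 626) = 2*V**2 + ((V**2 + 2*V**2) - 626) = 2*V**2 + (3*V**2 - 626) = 2*V**2 + (-626 + 3*V**2) = -626 + 5*V**2)
P = 8351 (P = 10*900 - 649 = 9000 - 649 = 8351)
sqrt(A(-1788) + P) = sqrt((-626 + 5*(-1788)**2) + 8351) = sqrt((-626 + 5*3196944) + 8351) = sqrt((-626 + 15984720) + 8351) = sqrt(15984094 + 8351) = sqrt(15992445)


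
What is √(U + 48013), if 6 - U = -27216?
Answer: √75235 ≈ 274.29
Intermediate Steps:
U = 27222 (U = 6 - 1*(-27216) = 6 + 27216 = 27222)
√(U + 48013) = √(27222 + 48013) = √75235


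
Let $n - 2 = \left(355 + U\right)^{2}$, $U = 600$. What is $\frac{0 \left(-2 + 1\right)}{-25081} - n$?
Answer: $-912027$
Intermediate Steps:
$n = 912027$ ($n = 2 + \left(355 + 600\right)^{2} = 2 + 955^{2} = 2 + 912025 = 912027$)
$\frac{0 \left(-2 + 1\right)}{-25081} - n = \frac{0 \left(-2 + 1\right)}{-25081} - 912027 = 0 \left(-1\right) \left(- \frac{1}{25081}\right) - 912027 = 0 \left(- \frac{1}{25081}\right) - 912027 = 0 - 912027 = -912027$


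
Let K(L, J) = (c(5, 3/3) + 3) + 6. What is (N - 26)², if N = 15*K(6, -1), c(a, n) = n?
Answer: 15376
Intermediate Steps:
K(L, J) = 10 (K(L, J) = (3/3 + 3) + 6 = (3*(⅓) + 3) + 6 = (1 + 3) + 6 = 4 + 6 = 10)
N = 150 (N = 15*10 = 150)
(N - 26)² = (150 - 26)² = 124² = 15376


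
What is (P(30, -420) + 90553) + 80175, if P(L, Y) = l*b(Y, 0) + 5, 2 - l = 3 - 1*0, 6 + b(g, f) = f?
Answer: 170739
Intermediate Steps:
b(g, f) = -6 + f
l = -1 (l = 2 - (3 - 1*0) = 2 - (3 + 0) = 2 - 1*3 = 2 - 3 = -1)
P(L, Y) = 11 (P(L, Y) = -(-6 + 0) + 5 = -1*(-6) + 5 = 6 + 5 = 11)
(P(30, -420) + 90553) + 80175 = (11 + 90553) + 80175 = 90564 + 80175 = 170739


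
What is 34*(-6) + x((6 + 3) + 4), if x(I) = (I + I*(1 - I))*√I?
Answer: -204 - 143*√13 ≈ -719.59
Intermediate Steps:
x(I) = √I*(I + I*(1 - I))
34*(-6) + x((6 + 3) + 4) = 34*(-6) + ((6 + 3) + 4)^(3/2)*(2 - ((6 + 3) + 4)) = -204 + (9 + 4)^(3/2)*(2 - (9 + 4)) = -204 + 13^(3/2)*(2 - 1*13) = -204 + (13*√13)*(2 - 13) = -204 + (13*√13)*(-11) = -204 - 143*√13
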